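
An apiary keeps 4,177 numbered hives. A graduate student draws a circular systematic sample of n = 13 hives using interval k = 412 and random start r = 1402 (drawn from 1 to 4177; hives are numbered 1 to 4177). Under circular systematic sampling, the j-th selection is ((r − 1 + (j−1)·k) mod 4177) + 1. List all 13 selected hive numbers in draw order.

Selection 1: 1402
Selection 2: 1402 + 412 = 1814
Selection 3: 1814 + 412 = 2226
Selection 4: 2226 + 412 = 2638
Selection 5: 2638 + 412 = 3050
Selection 6: 3050 + 412 = 3462
Selection 7: 3462 + 412 = 3874
Selection 8: 3874 + 412 = 4286 → 4286 − 4177 = 109
Selection 9: 109 + 412 = 521
Selection 10: 521 + 412 = 933
Selection 11: 933 + 412 = 1345
Selection 12: 1345 + 412 = 1757
Selection 13: 1757 + 412 = 2169

1402, 1814, 2226, 2638, 3050, 3462, 3874, 109, 521, 933, 1345, 1757, 2169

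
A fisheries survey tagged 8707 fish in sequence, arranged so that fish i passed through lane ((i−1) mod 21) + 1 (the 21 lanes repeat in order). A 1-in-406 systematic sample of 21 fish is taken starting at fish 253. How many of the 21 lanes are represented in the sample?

3

Consecutive selections differ by k = 406, so their lane numbers differ by 406 mod 21 = 7.
gcd(406, 21) = 7, so the sample visits 21/7 = 3 distinct residues mod 21.
Start 253 is lane 1; the lanes hit are 1, 8, 15.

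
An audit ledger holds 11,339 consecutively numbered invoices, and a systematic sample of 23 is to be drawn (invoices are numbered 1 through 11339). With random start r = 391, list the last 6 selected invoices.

8772, 9265, 9758, 10251, 10744, 11237

k = N/n = 11339/23 = 493
18th selection = 391 + 17×493 = 8772
19th: 8772 + 493 = 9265
20th: 9265 + 493 = 9758
21st: 9758 + 493 = 10251
22nd: 10251 + 493 = 10744
23rd: 10744 + 493 = 11237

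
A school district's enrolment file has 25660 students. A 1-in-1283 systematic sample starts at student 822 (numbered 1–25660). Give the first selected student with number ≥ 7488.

8520

k = 1283
Steps past start: ⌈(7488 − 822)/1283⌉ = ⌈6666/1283⌉ = 6
Selected student: 822 + 6×1283 = 8520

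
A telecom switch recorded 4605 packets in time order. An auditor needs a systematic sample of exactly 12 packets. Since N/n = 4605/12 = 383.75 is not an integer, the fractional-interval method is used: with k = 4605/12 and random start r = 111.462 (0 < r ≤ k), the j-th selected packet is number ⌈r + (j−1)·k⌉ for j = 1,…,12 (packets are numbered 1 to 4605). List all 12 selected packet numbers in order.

112, 496, 879, 1263, 1647, 2031, 2414, 2798, 3182, 3566, 3949, 4333

j=1: r + 0k = 111.462 → ⌈·⌉ = 112
j=2: r + 1k = 495.212 → ⌈·⌉ = 496
j=3: r + 2k = 878.962 → ⌈·⌉ = 879
j=4: r + 3k = 1262.712 → ⌈·⌉ = 1263
j=5: r + 4k = 1646.462 → ⌈·⌉ = 1647
j=6: r + 5k = 2030.212 → ⌈·⌉ = 2031
j=7: r + 6k = 2413.962 → ⌈·⌉ = 2414
j=8: r + 7k = 2797.712 → ⌈·⌉ = 2798
j=9: r + 8k = 3181.462 → ⌈·⌉ = 3182
j=10: r + 9k = 3565.212 → ⌈·⌉ = 3566
j=11: r + 10k = 3948.962 → ⌈·⌉ = 3949
j=12: r + 11k = 4332.712 → ⌈·⌉ = 4333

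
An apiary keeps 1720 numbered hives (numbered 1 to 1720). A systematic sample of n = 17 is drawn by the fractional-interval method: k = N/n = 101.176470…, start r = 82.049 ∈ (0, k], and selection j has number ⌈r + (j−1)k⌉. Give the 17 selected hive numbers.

j=1: r + 0k = 82.049 → ⌈·⌉ = 83
j=2: r + 1k = 183.225470… → ⌈·⌉ = 184
j=3: r + 2k = 284.401941… → ⌈·⌉ = 285
j=4: r + 3k = 385.578411… → ⌈·⌉ = 386
j=5: r + 4k = 486.754882… → ⌈·⌉ = 487
j=6: r + 5k = 587.931352… → ⌈·⌉ = 588
j=7: r + 6k = 689.107823… → ⌈·⌉ = 690
j=8: r + 7k = 790.284294… → ⌈·⌉ = 791
j=9: r + 8k = 891.460764… → ⌈·⌉ = 892
j=10: r + 9k = 992.637235… → ⌈·⌉ = 993
j=11: r + 10k = 1093.813705… → ⌈·⌉ = 1094
j=12: r + 11k = 1194.990176… → ⌈·⌉ = 1195
j=13: r + 12k = 1296.166647… → ⌈·⌉ = 1297
j=14: r + 13k = 1397.343117… → ⌈·⌉ = 1398
j=15: r + 14k = 1498.519588… → ⌈·⌉ = 1499
j=16: r + 15k = 1599.696058… → ⌈·⌉ = 1600
j=17: r + 16k = 1700.872529… → ⌈·⌉ = 1701

83, 184, 285, 386, 487, 588, 690, 791, 892, 993, 1094, 1195, 1297, 1398, 1499, 1600, 1701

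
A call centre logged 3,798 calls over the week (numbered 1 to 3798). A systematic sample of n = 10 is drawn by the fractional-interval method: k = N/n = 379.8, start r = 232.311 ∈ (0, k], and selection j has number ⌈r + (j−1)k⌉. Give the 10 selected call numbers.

233, 613, 992, 1372, 1752, 2132, 2512, 2891, 3271, 3651

j=1: r + 0k = 232.311 → ⌈·⌉ = 233
j=2: r + 1k = 612.111 → ⌈·⌉ = 613
j=3: r + 2k = 991.911 → ⌈·⌉ = 992
j=4: r + 3k = 1371.711 → ⌈·⌉ = 1372
j=5: r + 4k = 1751.511 → ⌈·⌉ = 1752
j=6: r + 5k = 2131.311 → ⌈·⌉ = 2132
j=7: r + 6k = 2511.111 → ⌈·⌉ = 2512
j=8: r + 7k = 2890.911 → ⌈·⌉ = 2891
j=9: r + 8k = 3270.711 → ⌈·⌉ = 3271
j=10: r + 9k = 3650.511 → ⌈·⌉ = 3651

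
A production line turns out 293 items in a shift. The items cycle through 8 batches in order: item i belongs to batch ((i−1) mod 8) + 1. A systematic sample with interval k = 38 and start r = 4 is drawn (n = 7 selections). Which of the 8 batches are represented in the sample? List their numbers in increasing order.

2, 4, 6, 8

Consecutive selections differ by k = 38, so their batch numbers differ by 38 mod 8 = 6.
gcd(38, 8) = 2, so the sample visits 8/2 = 4 distinct residues mod 8.
Start 4 is batch 4; the batches hit are 2, 4, 6, 8.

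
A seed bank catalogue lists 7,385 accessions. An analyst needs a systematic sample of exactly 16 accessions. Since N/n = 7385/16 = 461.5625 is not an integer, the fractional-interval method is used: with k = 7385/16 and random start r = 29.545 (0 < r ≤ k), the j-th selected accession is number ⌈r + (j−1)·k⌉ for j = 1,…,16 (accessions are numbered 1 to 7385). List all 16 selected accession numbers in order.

30, 492, 953, 1415, 1876, 2338, 2799, 3261, 3723, 4184, 4646, 5107, 5569, 6030, 6492, 6953

j=1: r + 0k = 29.545 → ⌈·⌉ = 30
j=2: r + 1k = 491.1075 → ⌈·⌉ = 492
j=3: r + 2k = 952.67 → ⌈·⌉ = 953
j=4: r + 3k = 1414.2325 → ⌈·⌉ = 1415
j=5: r + 4k = 1875.795 → ⌈·⌉ = 1876
j=6: r + 5k = 2337.3575 → ⌈·⌉ = 2338
j=7: r + 6k = 2798.92 → ⌈·⌉ = 2799
j=8: r + 7k = 3260.4825 → ⌈·⌉ = 3261
j=9: r + 8k = 3722.045 → ⌈·⌉ = 3723
j=10: r + 9k = 4183.6075 → ⌈·⌉ = 4184
j=11: r + 10k = 4645.17 → ⌈·⌉ = 4646
j=12: r + 11k = 5106.7325 → ⌈·⌉ = 5107
j=13: r + 12k = 5568.295 → ⌈·⌉ = 5569
j=14: r + 13k = 6029.8575 → ⌈·⌉ = 6030
j=15: r + 14k = 6491.42 → ⌈·⌉ = 6492
j=16: r + 15k = 6952.9825 → ⌈·⌉ = 6953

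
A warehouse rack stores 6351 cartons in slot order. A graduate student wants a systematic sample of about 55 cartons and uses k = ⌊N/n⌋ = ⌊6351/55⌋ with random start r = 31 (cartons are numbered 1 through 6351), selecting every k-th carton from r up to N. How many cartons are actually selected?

k = ⌊6351/55⌋ = 115
Achieved size = ⌊(6351 − 31)/115⌋ + 1 = ⌊6320/115⌋ + 1 = 54 + 1 = 55
(last selection: 31 + 54×115 = 6241 ≤ 6351; next would be 6356 > 6351)

55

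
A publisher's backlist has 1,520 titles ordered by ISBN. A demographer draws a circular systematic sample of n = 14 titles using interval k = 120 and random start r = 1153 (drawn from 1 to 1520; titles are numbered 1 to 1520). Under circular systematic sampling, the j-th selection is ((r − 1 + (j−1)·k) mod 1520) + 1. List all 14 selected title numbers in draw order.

Selection 1: 1153
Selection 2: 1153 + 120 = 1273
Selection 3: 1273 + 120 = 1393
Selection 4: 1393 + 120 = 1513
Selection 5: 1513 + 120 = 1633 → 1633 − 1520 = 113
Selection 6: 113 + 120 = 233
Selection 7: 233 + 120 = 353
Selection 8: 353 + 120 = 473
Selection 9: 473 + 120 = 593
Selection 10: 593 + 120 = 713
Selection 11: 713 + 120 = 833
Selection 12: 833 + 120 = 953
Selection 13: 953 + 120 = 1073
Selection 14: 1073 + 120 = 1193

1153, 1273, 1393, 1513, 113, 233, 353, 473, 593, 713, 833, 953, 1073, 1193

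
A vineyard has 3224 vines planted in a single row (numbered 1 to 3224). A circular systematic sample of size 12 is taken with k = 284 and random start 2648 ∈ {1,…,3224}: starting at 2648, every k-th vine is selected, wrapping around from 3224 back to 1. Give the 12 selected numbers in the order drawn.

2648, 2932, 3216, 276, 560, 844, 1128, 1412, 1696, 1980, 2264, 2548

Selection 1: 2648
Selection 2: 2648 + 284 = 2932
Selection 3: 2932 + 284 = 3216
Selection 4: 3216 + 284 = 3500 → 3500 − 3224 = 276
Selection 5: 276 + 284 = 560
Selection 6: 560 + 284 = 844
Selection 7: 844 + 284 = 1128
Selection 8: 1128 + 284 = 1412
Selection 9: 1412 + 284 = 1696
Selection 10: 1696 + 284 = 1980
Selection 11: 1980 + 284 = 2264
Selection 12: 2264 + 284 = 2548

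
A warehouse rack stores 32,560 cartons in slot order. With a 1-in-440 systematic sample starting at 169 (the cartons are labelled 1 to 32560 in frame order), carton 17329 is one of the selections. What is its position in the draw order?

40

k = 440
position = (17329 − 169)/440 + 1 = 17160/440 + 1 = 39 + 1 = 40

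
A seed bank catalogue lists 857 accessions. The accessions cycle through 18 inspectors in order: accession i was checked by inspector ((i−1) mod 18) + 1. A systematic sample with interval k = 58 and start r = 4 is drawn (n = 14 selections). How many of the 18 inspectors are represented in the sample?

Consecutive selections differ by k = 58, so their inspector numbers differ by 58 mod 18 = 4.
gcd(58, 18) = 2, so the sample visits 18/2 = 9 distinct residues mod 18.
Start 4 is inspector 4; the inspectors hit are 2, 4, 6, 8, 10, 12, 14, 16, 18.

9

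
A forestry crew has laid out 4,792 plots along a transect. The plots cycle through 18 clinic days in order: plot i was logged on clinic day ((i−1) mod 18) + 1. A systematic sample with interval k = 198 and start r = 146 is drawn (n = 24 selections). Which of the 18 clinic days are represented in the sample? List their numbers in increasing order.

Consecutive selections differ by k = 198, so their clinic day numbers differ by 198 mod 18 = 0.
gcd(198, 18) = 18, so the sample visits 18/18 = 1 distinct residues mod 18.
Start 146 is clinic day 2; the clinic days hit are 2.

2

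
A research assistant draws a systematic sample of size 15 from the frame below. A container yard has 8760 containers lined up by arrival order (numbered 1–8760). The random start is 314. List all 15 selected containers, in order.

314, 898, 1482, 2066, 2650, 3234, 3818, 4402, 4986, 5570, 6154, 6738, 7322, 7906, 8490

k = N/n = 8760/15 = 584
container 1: 314
container 2: 314 + 584 = 898
container 3: 898 + 584 = 1482
container 4: 1482 + 584 = 2066
container 5: 2066 + 584 = 2650
container 6: 2650 + 584 = 3234
container 7: 3234 + 584 = 3818
container 8: 3818 + 584 = 4402
container 9: 4402 + 584 = 4986
container 10: 4986 + 584 = 5570
container 11: 5570 + 584 = 6154
container 12: 6154 + 584 = 6738
container 13: 6738 + 584 = 7322
container 14: 7322 + 584 = 7906
container 15: 7906 + 584 = 8490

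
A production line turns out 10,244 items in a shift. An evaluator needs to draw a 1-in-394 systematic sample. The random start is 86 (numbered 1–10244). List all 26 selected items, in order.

86, 480, 874, 1268, 1662, 2056, 2450, 2844, 3238, 3632, 4026, 4420, 4814, 5208, 5602, 5996, 6390, 6784, 7178, 7572, 7966, 8360, 8754, 9148, 9542, 9936

item 1: 86
item 2: 86 + 394 = 480
item 3: 480 + 394 = 874
item 4: 874 + 394 = 1268
item 5: 1268 + 394 = 1662
item 6: 1662 + 394 = 2056
item 7: 2056 + 394 = 2450
item 8: 2450 + 394 = 2844
item 9: 2844 + 394 = 3238
item 10: 3238 + 394 = 3632
item 11: 3632 + 394 = 4026
item 12: 4026 + 394 = 4420
item 13: 4420 + 394 = 4814
item 14: 4814 + 394 = 5208
item 15: 5208 + 394 = 5602
item 16: 5602 + 394 = 5996
item 17: 5996 + 394 = 6390
item 18: 6390 + 394 = 6784
item 19: 6784 + 394 = 7178
item 20: 7178 + 394 = 7572
item 21: 7572 + 394 = 7966
item 22: 7966 + 394 = 8360
item 23: 8360 + 394 = 8754
item 24: 8754 + 394 = 9148
item 25: 9148 + 394 = 9542
item 26: 9542 + 394 = 9936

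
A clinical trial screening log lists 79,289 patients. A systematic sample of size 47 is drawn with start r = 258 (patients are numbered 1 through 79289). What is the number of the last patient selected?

77860

k = 79289/47 = 1687
47th selection = r + (47−1)·k = 258 + 46×1687 = 258 + 77602 = 77860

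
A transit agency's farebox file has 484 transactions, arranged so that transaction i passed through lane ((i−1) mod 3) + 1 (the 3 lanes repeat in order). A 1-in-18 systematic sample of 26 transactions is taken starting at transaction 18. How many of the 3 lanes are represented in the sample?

Consecutive selections differ by k = 18, so their lane numbers differ by 18 mod 3 = 0.
gcd(18, 3) = 3, so the sample visits 3/3 = 1 distinct residues mod 3.
Start 18 is lane 3; the lanes hit are 3.

1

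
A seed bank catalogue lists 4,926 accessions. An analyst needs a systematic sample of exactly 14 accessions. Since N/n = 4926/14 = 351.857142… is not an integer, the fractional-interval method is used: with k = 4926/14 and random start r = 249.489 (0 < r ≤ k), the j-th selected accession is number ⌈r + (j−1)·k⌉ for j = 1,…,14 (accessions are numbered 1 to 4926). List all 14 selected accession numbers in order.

j=1: r + 0k = 249.489 → ⌈·⌉ = 250
j=2: r + 1k = 601.346142… → ⌈·⌉ = 602
j=3: r + 2k = 953.203285… → ⌈·⌉ = 954
j=4: r + 3k = 1305.060428… → ⌈·⌉ = 1306
j=5: r + 4k = 1656.917571… → ⌈·⌉ = 1657
j=6: r + 5k = 2008.774714… → ⌈·⌉ = 2009
j=7: r + 6k = 2360.631857… → ⌈·⌉ = 2361
j=8: r + 7k = 2712.489 → ⌈·⌉ = 2713
j=9: r + 8k = 3064.346142… → ⌈·⌉ = 3065
j=10: r + 9k = 3416.203285… → ⌈·⌉ = 3417
j=11: r + 10k = 3768.060428… → ⌈·⌉ = 3769
j=12: r + 11k = 4119.917571… → ⌈·⌉ = 4120
j=13: r + 12k = 4471.774714… → ⌈·⌉ = 4472
j=14: r + 13k = 4823.631857… → ⌈·⌉ = 4824

250, 602, 954, 1306, 1657, 2009, 2361, 2713, 3065, 3417, 3769, 4120, 4472, 4824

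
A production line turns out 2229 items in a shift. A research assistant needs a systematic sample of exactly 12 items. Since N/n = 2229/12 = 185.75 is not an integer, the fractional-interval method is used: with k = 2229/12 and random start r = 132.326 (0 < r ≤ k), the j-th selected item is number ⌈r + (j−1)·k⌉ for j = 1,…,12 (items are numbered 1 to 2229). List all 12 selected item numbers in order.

133, 319, 504, 690, 876, 1062, 1247, 1433, 1619, 1805, 1990, 2176

j=1: r + 0k = 132.326 → ⌈·⌉ = 133
j=2: r + 1k = 318.076 → ⌈·⌉ = 319
j=3: r + 2k = 503.826 → ⌈·⌉ = 504
j=4: r + 3k = 689.576 → ⌈·⌉ = 690
j=5: r + 4k = 875.326 → ⌈·⌉ = 876
j=6: r + 5k = 1061.076 → ⌈·⌉ = 1062
j=7: r + 6k = 1246.826 → ⌈·⌉ = 1247
j=8: r + 7k = 1432.576 → ⌈·⌉ = 1433
j=9: r + 8k = 1618.326 → ⌈·⌉ = 1619
j=10: r + 9k = 1804.076 → ⌈·⌉ = 1805
j=11: r + 10k = 1989.826 → ⌈·⌉ = 1990
j=12: r + 11k = 2175.576 → ⌈·⌉ = 2176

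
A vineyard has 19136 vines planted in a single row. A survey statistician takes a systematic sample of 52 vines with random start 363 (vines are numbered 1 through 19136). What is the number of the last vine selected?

k = 19136/52 = 368
52nd selection = r + (52−1)·k = 363 + 51×368 = 363 + 18768 = 19131

19131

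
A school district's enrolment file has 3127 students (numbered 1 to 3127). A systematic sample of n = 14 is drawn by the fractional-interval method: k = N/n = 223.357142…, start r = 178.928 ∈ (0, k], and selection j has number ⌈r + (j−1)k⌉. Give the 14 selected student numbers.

j=1: r + 0k = 178.928 → ⌈·⌉ = 179
j=2: r + 1k = 402.285142… → ⌈·⌉ = 403
j=3: r + 2k = 625.642285… → ⌈·⌉ = 626
j=4: r + 3k = 848.999428… → ⌈·⌉ = 849
j=5: r + 4k = 1072.356571… → ⌈·⌉ = 1073
j=6: r + 5k = 1295.713714… → ⌈·⌉ = 1296
j=7: r + 6k = 1519.070857… → ⌈·⌉ = 1520
j=8: r + 7k = 1742.428 → ⌈·⌉ = 1743
j=9: r + 8k = 1965.785142… → ⌈·⌉ = 1966
j=10: r + 9k = 2189.142285… → ⌈·⌉ = 2190
j=11: r + 10k = 2412.499428… → ⌈·⌉ = 2413
j=12: r + 11k = 2635.856571… → ⌈·⌉ = 2636
j=13: r + 12k = 2859.213714… → ⌈·⌉ = 2860
j=14: r + 13k = 3082.570857… → ⌈·⌉ = 3083

179, 403, 626, 849, 1073, 1296, 1520, 1743, 1966, 2190, 2413, 2636, 2860, 3083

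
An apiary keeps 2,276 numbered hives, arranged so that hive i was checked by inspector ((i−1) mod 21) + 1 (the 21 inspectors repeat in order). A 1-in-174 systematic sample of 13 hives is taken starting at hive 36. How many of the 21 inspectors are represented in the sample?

Consecutive selections differ by k = 174, so their inspector numbers differ by 174 mod 21 = 6.
gcd(174, 21) = 3, so the sample visits 21/3 = 7 distinct residues mod 21.
Start 36 is inspector 15; the inspectors hit are 3, 6, 9, 12, 15, 18, 21.

7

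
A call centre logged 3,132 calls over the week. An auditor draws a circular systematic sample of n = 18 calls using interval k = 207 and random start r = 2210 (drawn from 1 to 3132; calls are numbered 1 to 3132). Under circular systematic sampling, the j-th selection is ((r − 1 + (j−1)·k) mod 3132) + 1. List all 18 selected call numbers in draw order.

2210, 2417, 2624, 2831, 3038, 113, 320, 527, 734, 941, 1148, 1355, 1562, 1769, 1976, 2183, 2390, 2597

Selection 1: 2210
Selection 2: 2210 + 207 = 2417
Selection 3: 2417 + 207 = 2624
Selection 4: 2624 + 207 = 2831
Selection 5: 2831 + 207 = 3038
Selection 6: 3038 + 207 = 3245 → 3245 − 3132 = 113
Selection 7: 113 + 207 = 320
Selection 8: 320 + 207 = 527
Selection 9: 527 + 207 = 734
Selection 10: 734 + 207 = 941
Selection 11: 941 + 207 = 1148
Selection 12: 1148 + 207 = 1355
Selection 13: 1355 + 207 = 1562
Selection 14: 1562 + 207 = 1769
Selection 15: 1769 + 207 = 1976
Selection 16: 1976 + 207 = 2183
Selection 17: 2183 + 207 = 2390
Selection 18: 2390 + 207 = 2597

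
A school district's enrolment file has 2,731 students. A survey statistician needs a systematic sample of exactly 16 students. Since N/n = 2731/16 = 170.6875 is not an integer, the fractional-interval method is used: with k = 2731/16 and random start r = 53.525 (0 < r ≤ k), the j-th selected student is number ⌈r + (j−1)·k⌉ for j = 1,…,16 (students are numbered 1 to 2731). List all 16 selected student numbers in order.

54, 225, 395, 566, 737, 907, 1078, 1249, 1420, 1590, 1761, 1932, 2102, 2273, 2444, 2614

j=1: r + 0k = 53.525 → ⌈·⌉ = 54
j=2: r + 1k = 224.2125 → ⌈·⌉ = 225
j=3: r + 2k = 394.9 → ⌈·⌉ = 395
j=4: r + 3k = 565.5875 → ⌈·⌉ = 566
j=5: r + 4k = 736.275 → ⌈·⌉ = 737
j=6: r + 5k = 906.9625 → ⌈·⌉ = 907
j=7: r + 6k = 1077.65 → ⌈·⌉ = 1078
j=8: r + 7k = 1248.3375 → ⌈·⌉ = 1249
j=9: r + 8k = 1419.025 → ⌈·⌉ = 1420
j=10: r + 9k = 1589.7125 → ⌈·⌉ = 1590
j=11: r + 10k = 1760.4 → ⌈·⌉ = 1761
j=12: r + 11k = 1931.0875 → ⌈·⌉ = 1932
j=13: r + 12k = 2101.775 → ⌈·⌉ = 2102
j=14: r + 13k = 2272.4625 → ⌈·⌉ = 2273
j=15: r + 14k = 2443.15 → ⌈·⌉ = 2444
j=16: r + 15k = 2613.8375 → ⌈·⌉ = 2614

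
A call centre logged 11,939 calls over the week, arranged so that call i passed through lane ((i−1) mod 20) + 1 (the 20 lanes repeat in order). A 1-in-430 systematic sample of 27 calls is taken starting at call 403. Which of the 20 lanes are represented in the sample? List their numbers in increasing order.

Consecutive selections differ by k = 430, so their lane numbers differ by 430 mod 20 = 10.
gcd(430, 20) = 10, so the sample visits 20/10 = 2 distinct residues mod 20.
Start 403 is lane 3; the lanes hit are 3, 13.

3, 13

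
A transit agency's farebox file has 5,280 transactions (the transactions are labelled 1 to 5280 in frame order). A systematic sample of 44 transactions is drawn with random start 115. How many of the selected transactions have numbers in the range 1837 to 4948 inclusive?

k = 5280/44 = 120
First selection ≥ 1837: 115 + ⌈(1837−115)/120⌉·120 = 115 + 15×120 = 1915
Last selection ≤ 4948: 115 + ⌊(4948−115)/120⌋·120 = 115 + 40×120 = 4915
Count = 40 − 15 + 1 = 26

26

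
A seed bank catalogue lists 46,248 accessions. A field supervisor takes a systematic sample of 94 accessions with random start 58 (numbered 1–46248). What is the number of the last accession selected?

45814

k = 46248/94 = 492
94th selection = r + (94−1)·k = 58 + 93×492 = 58 + 45756 = 45814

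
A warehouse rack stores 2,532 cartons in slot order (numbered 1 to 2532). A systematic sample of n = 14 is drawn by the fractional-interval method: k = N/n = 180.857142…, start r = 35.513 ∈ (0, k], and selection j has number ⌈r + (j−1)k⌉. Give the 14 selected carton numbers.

j=1: r + 0k = 35.513 → ⌈·⌉ = 36
j=2: r + 1k = 216.370142… → ⌈·⌉ = 217
j=3: r + 2k = 397.227285… → ⌈·⌉ = 398
j=4: r + 3k = 578.084428… → ⌈·⌉ = 579
j=5: r + 4k = 758.941571… → ⌈·⌉ = 759
j=6: r + 5k = 939.798714… → ⌈·⌉ = 940
j=7: r + 6k = 1120.655857… → ⌈·⌉ = 1121
j=8: r + 7k = 1301.513 → ⌈·⌉ = 1302
j=9: r + 8k = 1482.370142… → ⌈·⌉ = 1483
j=10: r + 9k = 1663.227285… → ⌈·⌉ = 1664
j=11: r + 10k = 1844.084428… → ⌈·⌉ = 1845
j=12: r + 11k = 2024.941571… → ⌈·⌉ = 2025
j=13: r + 12k = 2205.798714… → ⌈·⌉ = 2206
j=14: r + 13k = 2386.655857… → ⌈·⌉ = 2387

36, 217, 398, 579, 759, 940, 1121, 1302, 1483, 1664, 1845, 2025, 2206, 2387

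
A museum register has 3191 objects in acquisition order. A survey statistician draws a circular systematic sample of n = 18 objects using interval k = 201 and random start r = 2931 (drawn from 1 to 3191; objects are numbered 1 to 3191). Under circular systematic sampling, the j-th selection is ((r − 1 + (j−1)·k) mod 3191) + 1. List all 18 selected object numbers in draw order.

Selection 1: 2931
Selection 2: 2931 + 201 = 3132
Selection 3: 3132 + 201 = 3333 → 3333 − 3191 = 142
Selection 4: 142 + 201 = 343
Selection 5: 343 + 201 = 544
Selection 6: 544 + 201 = 745
Selection 7: 745 + 201 = 946
Selection 8: 946 + 201 = 1147
Selection 9: 1147 + 201 = 1348
Selection 10: 1348 + 201 = 1549
Selection 11: 1549 + 201 = 1750
Selection 12: 1750 + 201 = 1951
Selection 13: 1951 + 201 = 2152
Selection 14: 2152 + 201 = 2353
Selection 15: 2353 + 201 = 2554
Selection 16: 2554 + 201 = 2755
Selection 17: 2755 + 201 = 2956
Selection 18: 2956 + 201 = 3157

2931, 3132, 142, 343, 544, 745, 946, 1147, 1348, 1549, 1750, 1951, 2152, 2353, 2554, 2755, 2956, 3157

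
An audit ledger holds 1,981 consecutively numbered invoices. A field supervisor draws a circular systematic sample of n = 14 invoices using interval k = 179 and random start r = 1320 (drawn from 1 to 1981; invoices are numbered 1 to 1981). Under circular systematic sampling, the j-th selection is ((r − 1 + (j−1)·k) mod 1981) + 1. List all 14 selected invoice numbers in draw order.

1320, 1499, 1678, 1857, 55, 234, 413, 592, 771, 950, 1129, 1308, 1487, 1666

Selection 1: 1320
Selection 2: 1320 + 179 = 1499
Selection 3: 1499 + 179 = 1678
Selection 4: 1678 + 179 = 1857
Selection 5: 1857 + 179 = 2036 → 2036 − 1981 = 55
Selection 6: 55 + 179 = 234
Selection 7: 234 + 179 = 413
Selection 8: 413 + 179 = 592
Selection 9: 592 + 179 = 771
Selection 10: 771 + 179 = 950
Selection 11: 950 + 179 = 1129
Selection 12: 1129 + 179 = 1308
Selection 13: 1308 + 179 = 1487
Selection 14: 1487 + 179 = 1666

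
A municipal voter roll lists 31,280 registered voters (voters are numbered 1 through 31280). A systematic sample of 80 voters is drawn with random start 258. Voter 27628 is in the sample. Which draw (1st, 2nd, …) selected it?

k = 31280/80 = 391
position = (27628 − 258)/391 + 1 = 27370/391 + 1 = 70 + 1 = 71

71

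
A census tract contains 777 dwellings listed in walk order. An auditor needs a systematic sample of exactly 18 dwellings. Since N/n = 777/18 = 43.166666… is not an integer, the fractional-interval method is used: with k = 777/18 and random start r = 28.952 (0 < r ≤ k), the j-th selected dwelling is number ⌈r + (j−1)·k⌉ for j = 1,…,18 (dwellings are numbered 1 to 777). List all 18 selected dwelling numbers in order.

j=1: r + 0k = 28.952 → ⌈·⌉ = 29
j=2: r + 1k = 72.118666… → ⌈·⌉ = 73
j=3: r + 2k = 115.285333… → ⌈·⌉ = 116
j=4: r + 3k = 158.452 → ⌈·⌉ = 159
j=5: r + 4k = 201.618666… → ⌈·⌉ = 202
j=6: r + 5k = 244.785333… → ⌈·⌉ = 245
j=7: r + 6k = 287.952 → ⌈·⌉ = 288
j=8: r + 7k = 331.118666… → ⌈·⌉ = 332
j=9: r + 8k = 374.285333… → ⌈·⌉ = 375
j=10: r + 9k = 417.452 → ⌈·⌉ = 418
j=11: r + 10k = 460.618666… → ⌈·⌉ = 461
j=12: r + 11k = 503.785333… → ⌈·⌉ = 504
j=13: r + 12k = 546.952 → ⌈·⌉ = 547
j=14: r + 13k = 590.118666… → ⌈·⌉ = 591
j=15: r + 14k = 633.285333… → ⌈·⌉ = 634
j=16: r + 15k = 676.452 → ⌈·⌉ = 677
j=17: r + 16k = 719.618666… → ⌈·⌉ = 720
j=18: r + 17k = 762.785333… → ⌈·⌉ = 763

29, 73, 116, 159, 202, 245, 288, 332, 375, 418, 461, 504, 547, 591, 634, 677, 720, 763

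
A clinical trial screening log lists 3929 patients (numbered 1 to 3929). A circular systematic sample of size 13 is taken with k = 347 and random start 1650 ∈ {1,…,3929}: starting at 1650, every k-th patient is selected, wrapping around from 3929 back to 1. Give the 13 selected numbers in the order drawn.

Selection 1: 1650
Selection 2: 1650 + 347 = 1997
Selection 3: 1997 + 347 = 2344
Selection 4: 2344 + 347 = 2691
Selection 5: 2691 + 347 = 3038
Selection 6: 3038 + 347 = 3385
Selection 7: 3385 + 347 = 3732
Selection 8: 3732 + 347 = 4079 → 4079 − 3929 = 150
Selection 9: 150 + 347 = 497
Selection 10: 497 + 347 = 844
Selection 11: 844 + 347 = 1191
Selection 12: 1191 + 347 = 1538
Selection 13: 1538 + 347 = 1885

1650, 1997, 2344, 2691, 3038, 3385, 3732, 150, 497, 844, 1191, 1538, 1885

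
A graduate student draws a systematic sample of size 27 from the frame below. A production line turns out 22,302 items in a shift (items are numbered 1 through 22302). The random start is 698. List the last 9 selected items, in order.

15566, 16392, 17218, 18044, 18870, 19696, 20522, 21348, 22174

k = N/n = 22302/27 = 826
19th selection = 698 + 18×826 = 15566
20th: 15566 + 826 = 16392
21st: 16392 + 826 = 17218
22nd: 17218 + 826 = 18044
23rd: 18044 + 826 = 18870
24th: 18870 + 826 = 19696
25th: 19696 + 826 = 20522
26th: 20522 + 826 = 21348
27th: 21348 + 826 = 22174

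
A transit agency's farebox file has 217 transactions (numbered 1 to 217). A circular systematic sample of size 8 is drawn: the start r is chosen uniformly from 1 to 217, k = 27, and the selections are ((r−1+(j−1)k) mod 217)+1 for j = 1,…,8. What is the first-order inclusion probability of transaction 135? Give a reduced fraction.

8/217

For each position j, as r ranges over 1…217 the j-th selection hits every transaction exactly once, so transaction 135 is selected for exactly 8 of the 217 starts.
Inclusion probability = 8/217.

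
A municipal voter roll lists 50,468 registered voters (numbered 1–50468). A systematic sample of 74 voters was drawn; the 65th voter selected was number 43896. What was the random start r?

k = 50468/74 = 682
r = 43896 − (65−1)×682 = 43896 − 43648 = 248

248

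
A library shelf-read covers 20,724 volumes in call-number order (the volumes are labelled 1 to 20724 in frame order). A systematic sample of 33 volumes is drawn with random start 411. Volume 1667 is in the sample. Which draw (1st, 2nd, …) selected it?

3

k = 20724/33 = 628
position = (1667 − 411)/628 + 1 = 1256/628 + 1 = 2 + 1 = 3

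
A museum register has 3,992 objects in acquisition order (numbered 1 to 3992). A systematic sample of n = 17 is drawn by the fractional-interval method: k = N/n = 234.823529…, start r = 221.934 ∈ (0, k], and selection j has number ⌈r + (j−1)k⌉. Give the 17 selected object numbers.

222, 457, 692, 927, 1162, 1397, 1631, 1866, 2101, 2336, 2571, 2805, 3040, 3275, 3510, 3745, 3980

j=1: r + 0k = 221.934 → ⌈·⌉ = 222
j=2: r + 1k = 456.757529… → ⌈·⌉ = 457
j=3: r + 2k = 691.581058… → ⌈·⌉ = 692
j=4: r + 3k = 926.404588… → ⌈·⌉ = 927
j=5: r + 4k = 1161.228117… → ⌈·⌉ = 1162
j=6: r + 5k = 1396.051647… → ⌈·⌉ = 1397
j=7: r + 6k = 1630.875176… → ⌈·⌉ = 1631
j=8: r + 7k = 1865.698705… → ⌈·⌉ = 1866
j=9: r + 8k = 2100.522235… → ⌈·⌉ = 2101
j=10: r + 9k = 2335.345764… → ⌈·⌉ = 2336
j=11: r + 10k = 2570.169294… → ⌈·⌉ = 2571
j=12: r + 11k = 2804.992823… → ⌈·⌉ = 2805
j=13: r + 12k = 3039.816352… → ⌈·⌉ = 3040
j=14: r + 13k = 3274.639882… → ⌈·⌉ = 3275
j=15: r + 14k = 3509.463411… → ⌈·⌉ = 3510
j=16: r + 15k = 3744.286941… → ⌈·⌉ = 3745
j=17: r + 16k = 3979.110470… → ⌈·⌉ = 3980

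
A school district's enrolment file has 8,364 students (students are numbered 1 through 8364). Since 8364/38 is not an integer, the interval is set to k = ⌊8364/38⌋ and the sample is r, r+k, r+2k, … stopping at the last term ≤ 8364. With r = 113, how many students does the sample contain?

k = ⌊8364/38⌋ = 220
Achieved size = ⌊(8364 − 113)/220⌋ + 1 = ⌊8251/220⌋ + 1 = 37 + 1 = 38
(last selection: 113 + 37×220 = 8253 ≤ 8364; next would be 8473 > 8364)

38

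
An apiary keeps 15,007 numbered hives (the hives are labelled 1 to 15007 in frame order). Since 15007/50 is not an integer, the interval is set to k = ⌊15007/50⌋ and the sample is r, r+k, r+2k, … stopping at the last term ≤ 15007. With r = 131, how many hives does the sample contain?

50

k = ⌊15007/50⌋ = 300
Achieved size = ⌊(15007 − 131)/300⌋ + 1 = ⌊14876/300⌋ + 1 = 49 + 1 = 50
(last selection: 131 + 49×300 = 14831 ≤ 15007; next would be 15131 > 15007)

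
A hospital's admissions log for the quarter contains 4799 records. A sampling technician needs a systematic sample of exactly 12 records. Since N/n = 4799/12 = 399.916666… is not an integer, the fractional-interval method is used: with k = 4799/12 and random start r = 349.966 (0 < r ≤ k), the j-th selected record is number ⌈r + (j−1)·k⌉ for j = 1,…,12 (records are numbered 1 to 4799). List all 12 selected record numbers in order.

j=1: r + 0k = 349.966 → ⌈·⌉ = 350
j=2: r + 1k = 749.882666… → ⌈·⌉ = 750
j=3: r + 2k = 1149.799333… → ⌈·⌉ = 1150
j=4: r + 3k = 1549.716 → ⌈·⌉ = 1550
j=5: r + 4k = 1949.632666… → ⌈·⌉ = 1950
j=6: r + 5k = 2349.549333… → ⌈·⌉ = 2350
j=7: r + 6k = 2749.466 → ⌈·⌉ = 2750
j=8: r + 7k = 3149.382666… → ⌈·⌉ = 3150
j=9: r + 8k = 3549.299333… → ⌈·⌉ = 3550
j=10: r + 9k = 3949.216 → ⌈·⌉ = 3950
j=11: r + 10k = 4349.132666… → ⌈·⌉ = 4350
j=12: r + 11k = 4749.049333… → ⌈·⌉ = 4750

350, 750, 1150, 1550, 1950, 2350, 2750, 3150, 3550, 3950, 4350, 4750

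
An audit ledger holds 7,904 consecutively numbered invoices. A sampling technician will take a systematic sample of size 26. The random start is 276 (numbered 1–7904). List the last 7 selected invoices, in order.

6052, 6356, 6660, 6964, 7268, 7572, 7876

k = N/n = 7904/26 = 304
20th selection = 276 + 19×304 = 6052
21st: 6052 + 304 = 6356
22nd: 6356 + 304 = 6660
23rd: 6660 + 304 = 6964
24th: 6964 + 304 = 7268
25th: 7268 + 304 = 7572
26th: 7572 + 304 = 7876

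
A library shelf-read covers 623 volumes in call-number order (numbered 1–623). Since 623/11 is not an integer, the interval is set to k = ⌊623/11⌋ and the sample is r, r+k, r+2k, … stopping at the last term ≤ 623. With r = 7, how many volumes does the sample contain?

12

k = ⌊623/11⌋ = 56
Achieved size = ⌊(623 − 7)/56⌋ + 1 = ⌊616/56⌋ + 1 = 11 + 1 = 12
(last selection: 7 + 11×56 = 623 ≤ 623; next would be 679 > 623)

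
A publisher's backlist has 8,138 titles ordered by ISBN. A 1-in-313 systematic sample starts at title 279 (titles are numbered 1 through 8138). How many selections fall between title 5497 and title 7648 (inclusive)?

7

k = 313
First selection ≥ 5497: 279 + ⌈(5497−279)/313⌉·313 = 279 + 17×313 = 5600
Last selection ≤ 7648: 279 + ⌊(7648−279)/313⌋·313 = 279 + 23×313 = 7478
Count = 23 − 17 + 1 = 7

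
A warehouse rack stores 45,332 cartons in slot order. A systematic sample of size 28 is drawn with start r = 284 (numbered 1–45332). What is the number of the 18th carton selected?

k = 45332/28 = 1619
18th selection = r + (18−1)·k = 284 + 17×1619 = 284 + 27523 = 27807

27807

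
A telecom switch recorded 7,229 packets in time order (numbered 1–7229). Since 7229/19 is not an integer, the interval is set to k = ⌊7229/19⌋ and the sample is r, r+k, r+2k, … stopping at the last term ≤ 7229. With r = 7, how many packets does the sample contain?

k = ⌊7229/19⌋ = 380
Achieved size = ⌊(7229 − 7)/380⌋ + 1 = ⌊7222/380⌋ + 1 = 19 + 1 = 20
(last selection: 7 + 19×380 = 7227 ≤ 7229; next would be 7607 > 7229)

20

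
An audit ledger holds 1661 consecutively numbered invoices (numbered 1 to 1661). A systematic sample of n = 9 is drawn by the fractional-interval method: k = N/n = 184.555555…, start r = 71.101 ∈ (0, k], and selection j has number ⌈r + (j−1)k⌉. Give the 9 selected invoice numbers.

72, 256, 441, 625, 810, 994, 1179, 1363, 1548

j=1: r + 0k = 71.101 → ⌈·⌉ = 72
j=2: r + 1k = 255.656555… → ⌈·⌉ = 256
j=3: r + 2k = 440.212111… → ⌈·⌉ = 441
j=4: r + 3k = 624.767666… → ⌈·⌉ = 625
j=5: r + 4k = 809.323222… → ⌈·⌉ = 810
j=6: r + 5k = 993.878777… → ⌈·⌉ = 994
j=7: r + 6k = 1178.434333… → ⌈·⌉ = 1179
j=8: r + 7k = 1362.989888… → ⌈·⌉ = 1363
j=9: r + 8k = 1547.545444… → ⌈·⌉ = 1548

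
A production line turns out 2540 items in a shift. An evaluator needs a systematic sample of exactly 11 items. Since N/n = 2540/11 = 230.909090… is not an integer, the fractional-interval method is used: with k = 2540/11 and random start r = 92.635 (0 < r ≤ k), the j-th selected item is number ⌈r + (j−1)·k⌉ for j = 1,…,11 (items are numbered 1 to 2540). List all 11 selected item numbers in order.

93, 324, 555, 786, 1017, 1248, 1479, 1709, 1940, 2171, 2402

j=1: r + 0k = 92.635 → ⌈·⌉ = 93
j=2: r + 1k = 323.544090… → ⌈·⌉ = 324
j=3: r + 2k = 554.453181… → ⌈·⌉ = 555
j=4: r + 3k = 785.362272… → ⌈·⌉ = 786
j=5: r + 4k = 1016.271363… → ⌈·⌉ = 1017
j=6: r + 5k = 1247.180454… → ⌈·⌉ = 1248
j=7: r + 6k = 1478.089545… → ⌈·⌉ = 1479
j=8: r + 7k = 1708.998636… → ⌈·⌉ = 1709
j=9: r + 8k = 1939.907727… → ⌈·⌉ = 1940
j=10: r + 9k = 2170.816818… → ⌈·⌉ = 2171
j=11: r + 10k = 2401.725909… → ⌈·⌉ = 2402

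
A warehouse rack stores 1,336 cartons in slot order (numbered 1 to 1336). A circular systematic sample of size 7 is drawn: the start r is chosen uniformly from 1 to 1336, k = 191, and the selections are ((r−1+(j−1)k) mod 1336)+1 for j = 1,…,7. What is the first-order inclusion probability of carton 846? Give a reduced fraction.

For each position j, as r ranges over 1…1336 the j-th selection hits every carton exactly once, so carton 846 is selected for exactly 7 of the 1336 starts.
Inclusion probability = 7/1336.

7/1336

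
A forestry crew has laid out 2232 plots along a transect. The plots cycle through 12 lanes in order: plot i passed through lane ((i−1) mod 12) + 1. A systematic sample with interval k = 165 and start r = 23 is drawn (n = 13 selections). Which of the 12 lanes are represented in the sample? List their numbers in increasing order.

2, 5, 8, 11

Consecutive selections differ by k = 165, so their lane numbers differ by 165 mod 12 = 9.
gcd(165, 12) = 3, so the sample visits 12/3 = 4 distinct residues mod 12.
Start 23 is lane 11; the lanes hit are 2, 5, 8, 11.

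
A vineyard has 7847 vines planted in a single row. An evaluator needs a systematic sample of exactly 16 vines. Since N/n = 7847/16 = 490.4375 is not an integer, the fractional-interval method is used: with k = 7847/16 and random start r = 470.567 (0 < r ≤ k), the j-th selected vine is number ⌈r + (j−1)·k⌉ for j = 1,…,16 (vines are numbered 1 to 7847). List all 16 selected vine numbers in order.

471, 962, 1452, 1942, 2433, 2923, 3414, 3904, 4395, 4885, 5375, 5866, 6356, 6847, 7337, 7828

j=1: r + 0k = 470.567 → ⌈·⌉ = 471
j=2: r + 1k = 961.0045 → ⌈·⌉ = 962
j=3: r + 2k = 1451.442 → ⌈·⌉ = 1452
j=4: r + 3k = 1941.8795 → ⌈·⌉ = 1942
j=5: r + 4k = 2432.317 → ⌈·⌉ = 2433
j=6: r + 5k = 2922.7545 → ⌈·⌉ = 2923
j=7: r + 6k = 3413.192 → ⌈·⌉ = 3414
j=8: r + 7k = 3903.6295 → ⌈·⌉ = 3904
j=9: r + 8k = 4394.067 → ⌈·⌉ = 4395
j=10: r + 9k = 4884.5045 → ⌈·⌉ = 4885
j=11: r + 10k = 5374.942 → ⌈·⌉ = 5375
j=12: r + 11k = 5865.3795 → ⌈·⌉ = 5866
j=13: r + 12k = 6355.817 → ⌈·⌉ = 6356
j=14: r + 13k = 6846.2545 → ⌈·⌉ = 6847
j=15: r + 14k = 7336.692 → ⌈·⌉ = 7337
j=16: r + 15k = 7827.1295 → ⌈·⌉ = 7828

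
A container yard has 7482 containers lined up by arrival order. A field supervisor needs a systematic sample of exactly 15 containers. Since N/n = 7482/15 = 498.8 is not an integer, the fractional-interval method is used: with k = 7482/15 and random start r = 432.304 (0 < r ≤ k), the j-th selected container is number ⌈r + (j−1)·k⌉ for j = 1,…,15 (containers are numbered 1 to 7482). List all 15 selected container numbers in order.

433, 932, 1430, 1929, 2428, 2927, 3426, 3924, 4423, 4922, 5421, 5920, 6418, 6917, 7416

j=1: r + 0k = 432.304 → ⌈·⌉ = 433
j=2: r + 1k = 931.104 → ⌈·⌉ = 932
j=3: r + 2k = 1429.904 → ⌈·⌉ = 1430
j=4: r + 3k = 1928.704 → ⌈·⌉ = 1929
j=5: r + 4k = 2427.504 → ⌈·⌉ = 2428
j=6: r + 5k = 2926.304 → ⌈·⌉ = 2927
j=7: r + 6k = 3425.104 → ⌈·⌉ = 3426
j=8: r + 7k = 3923.904 → ⌈·⌉ = 3924
j=9: r + 8k = 4422.704 → ⌈·⌉ = 4423
j=10: r + 9k = 4921.504 → ⌈·⌉ = 4922
j=11: r + 10k = 5420.304 → ⌈·⌉ = 5421
j=12: r + 11k = 5919.104 → ⌈·⌉ = 5920
j=13: r + 12k = 6417.904 → ⌈·⌉ = 6418
j=14: r + 13k = 6916.704 → ⌈·⌉ = 6917
j=15: r + 14k = 7415.504 → ⌈·⌉ = 7416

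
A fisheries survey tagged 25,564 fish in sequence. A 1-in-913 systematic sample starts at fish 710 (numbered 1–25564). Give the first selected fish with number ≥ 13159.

k = 913
Steps past start: ⌈(13159 − 710)/913⌉ = ⌈12449/913⌉ = 14
Selected fish: 710 + 14×913 = 13492

13492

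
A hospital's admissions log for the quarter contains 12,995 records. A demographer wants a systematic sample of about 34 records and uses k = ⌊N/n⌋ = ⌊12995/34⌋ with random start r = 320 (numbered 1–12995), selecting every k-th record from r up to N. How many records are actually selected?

34

k = ⌊12995/34⌋ = 382
Achieved size = ⌊(12995 − 320)/382⌋ + 1 = ⌊12675/382⌋ + 1 = 33 + 1 = 34
(last selection: 320 + 33×382 = 12926 ≤ 12995; next would be 13308 > 12995)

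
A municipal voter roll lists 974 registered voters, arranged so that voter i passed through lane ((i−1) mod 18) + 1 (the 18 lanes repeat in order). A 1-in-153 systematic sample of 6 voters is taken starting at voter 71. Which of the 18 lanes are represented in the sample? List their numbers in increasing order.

8, 17

Consecutive selections differ by k = 153, so their lane numbers differ by 153 mod 18 = 9.
gcd(153, 18) = 9, so the sample visits 18/9 = 2 distinct residues mod 18.
Start 71 is lane 17; the lanes hit are 8, 17.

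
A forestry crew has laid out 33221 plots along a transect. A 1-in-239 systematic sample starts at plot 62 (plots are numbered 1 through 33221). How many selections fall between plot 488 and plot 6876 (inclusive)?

k = 239
First selection ≥ 488: 62 + ⌈(488−62)/239⌉·239 = 62 + 2×239 = 540
Last selection ≤ 6876: 62 + ⌊(6876−62)/239⌋·239 = 62 + 28×239 = 6754
Count = 28 − 2 + 1 = 27

27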